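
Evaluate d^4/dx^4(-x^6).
- 360 x^{2}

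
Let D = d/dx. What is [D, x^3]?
3 x^{2}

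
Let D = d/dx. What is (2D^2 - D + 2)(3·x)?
6 x - 3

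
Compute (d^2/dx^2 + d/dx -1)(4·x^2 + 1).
- 4 x^{2} + 8 x + 7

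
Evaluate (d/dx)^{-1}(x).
\frac{x^{2}}{2}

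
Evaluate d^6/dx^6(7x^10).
1058400 x^{4}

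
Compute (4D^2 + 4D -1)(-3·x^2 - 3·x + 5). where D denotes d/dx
3 x^{2} - 21 x - 41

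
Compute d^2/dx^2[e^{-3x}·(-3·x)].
9 \left(2 - 3 x\right) e^{- 3 x}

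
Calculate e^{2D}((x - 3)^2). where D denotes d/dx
x^{2} - 2 x + 1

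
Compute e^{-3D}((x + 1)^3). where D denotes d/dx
x^{3} - 6 x^{2} + 12 x - 8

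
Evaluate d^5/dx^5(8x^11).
443520 x^{6}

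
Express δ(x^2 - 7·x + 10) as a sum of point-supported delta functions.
\frac{\delta(x - 5) + \delta(x - 2)}{3}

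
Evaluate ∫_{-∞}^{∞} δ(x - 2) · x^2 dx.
4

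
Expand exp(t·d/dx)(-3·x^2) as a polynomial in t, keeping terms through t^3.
- 3 t^{2} - 6 t x - 3 x^{2}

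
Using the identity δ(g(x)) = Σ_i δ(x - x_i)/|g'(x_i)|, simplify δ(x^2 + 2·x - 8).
\frac{\delta(x + 4) + \delta(x - 2)}{6}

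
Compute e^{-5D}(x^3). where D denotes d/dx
x^{3} - 15 x^{2} + 75 x - 125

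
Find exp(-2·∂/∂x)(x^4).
x^{4} - 8 x^{3} + 24 x^{2} - 32 x + 16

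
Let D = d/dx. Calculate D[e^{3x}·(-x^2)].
x \left(- 3 x - 2\right) e^{3 x}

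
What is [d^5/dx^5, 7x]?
35\frac{d^{4}}{dx^{4}}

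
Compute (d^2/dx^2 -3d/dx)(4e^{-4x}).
112 e^{- 4 x}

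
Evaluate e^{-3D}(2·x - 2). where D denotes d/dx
2 x - 8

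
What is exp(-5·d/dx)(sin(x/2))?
\sin{\left(\frac{x}{2} - \frac{5}{2} \right)}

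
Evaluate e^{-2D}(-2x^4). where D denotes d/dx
- 2 x^{4} + 16 x^{3} - 48 x^{2} + 64 x - 32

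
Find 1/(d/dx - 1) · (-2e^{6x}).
- \frac{2 e^{6 x}}{5}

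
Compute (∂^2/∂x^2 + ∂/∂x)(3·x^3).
9 x \left(x + 2\right)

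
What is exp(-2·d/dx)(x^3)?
x^{3} - 6 x^{2} + 12 x - 8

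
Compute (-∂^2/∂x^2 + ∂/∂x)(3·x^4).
12 x^{2} \left(x - 3\right)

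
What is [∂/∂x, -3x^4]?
- 12 x^{3}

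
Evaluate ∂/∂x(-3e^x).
- 3 e^{x}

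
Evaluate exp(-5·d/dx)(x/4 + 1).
\frac{x}{4} - \frac{1}{4}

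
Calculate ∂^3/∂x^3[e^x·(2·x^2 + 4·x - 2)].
2 \left(x^{2} + 8 x + 11\right) e^{x}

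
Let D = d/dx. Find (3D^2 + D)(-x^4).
4 x^{2} \left(- x - 9\right)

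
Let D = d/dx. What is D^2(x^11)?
110 x^{9}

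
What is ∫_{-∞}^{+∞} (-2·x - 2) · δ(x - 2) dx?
-6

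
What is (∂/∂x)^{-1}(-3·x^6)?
- \frac{3 x^{7}}{7}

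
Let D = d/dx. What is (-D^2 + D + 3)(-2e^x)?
- 6 e^{x}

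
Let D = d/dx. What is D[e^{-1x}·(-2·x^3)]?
2 x^{2} \left(x - 3\right) e^{- x}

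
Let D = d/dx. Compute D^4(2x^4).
48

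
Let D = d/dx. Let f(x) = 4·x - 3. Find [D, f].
4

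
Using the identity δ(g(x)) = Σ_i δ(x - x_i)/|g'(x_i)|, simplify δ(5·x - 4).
\frac{\delta(x - 4/5)}{5}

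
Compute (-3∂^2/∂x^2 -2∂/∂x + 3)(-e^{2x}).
13 e^{2 x}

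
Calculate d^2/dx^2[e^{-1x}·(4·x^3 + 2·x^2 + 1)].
\left(4 x^{3} - 22 x^{2} + 16 x + 5\right) e^{- x}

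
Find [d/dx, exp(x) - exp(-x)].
2 \cosh{\left(x \right)}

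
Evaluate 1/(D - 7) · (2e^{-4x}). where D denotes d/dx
- \frac{2 e^{- 4 x}}{11}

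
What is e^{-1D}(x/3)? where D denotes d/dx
\frac{x}{3} - \frac{1}{3}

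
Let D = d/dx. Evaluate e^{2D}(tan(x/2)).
\tan{\left(\frac{x}{2} + 1 \right)}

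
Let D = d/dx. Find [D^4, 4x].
16D^{3}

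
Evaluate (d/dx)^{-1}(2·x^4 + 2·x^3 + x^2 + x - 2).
\frac{2 x^{5}}{5} + \frac{x^{4}}{2} + \frac{x^{3}}{3} + \frac{x^{2}}{2} - 2 x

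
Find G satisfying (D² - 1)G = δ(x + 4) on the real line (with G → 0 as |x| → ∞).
-\frac{e^{-|x + 4|}}{2}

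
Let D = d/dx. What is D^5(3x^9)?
45360 x^{4}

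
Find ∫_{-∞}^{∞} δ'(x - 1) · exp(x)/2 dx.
- \frac{e}{2}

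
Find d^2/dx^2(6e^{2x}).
24 e^{2 x}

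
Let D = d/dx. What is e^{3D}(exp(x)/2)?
\frac{e^{x + 3}}{2}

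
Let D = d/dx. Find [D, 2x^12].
24 x^{11}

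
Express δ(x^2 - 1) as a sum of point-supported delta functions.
\frac{\delta(x - 1) + \delta(x + 1)}{2}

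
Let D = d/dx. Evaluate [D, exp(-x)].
- e^{- x}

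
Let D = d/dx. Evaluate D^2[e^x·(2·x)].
2 \left(x + 2\right) e^{x}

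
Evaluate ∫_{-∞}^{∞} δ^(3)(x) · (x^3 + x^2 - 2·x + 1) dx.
-6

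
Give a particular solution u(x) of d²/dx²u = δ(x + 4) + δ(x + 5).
\frac{|x + 4|}{2} + \frac{|x + 5|}{2}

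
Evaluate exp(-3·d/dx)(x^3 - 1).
x^{3} - 9 x^{2} + 27 x - 28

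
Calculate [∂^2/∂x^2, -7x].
-14\frac{d}{dx}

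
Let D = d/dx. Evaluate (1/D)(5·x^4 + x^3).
x^{5} + \frac{x^{4}}{4}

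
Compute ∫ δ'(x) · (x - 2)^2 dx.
4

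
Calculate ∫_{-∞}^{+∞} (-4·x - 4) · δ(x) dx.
-4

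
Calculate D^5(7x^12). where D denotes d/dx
665280 x^{7}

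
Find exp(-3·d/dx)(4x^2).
4 x^{2} - 24 x + 36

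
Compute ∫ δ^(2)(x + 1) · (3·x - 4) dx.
0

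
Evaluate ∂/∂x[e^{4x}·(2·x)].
\left(8 x + 2\right) e^{4 x}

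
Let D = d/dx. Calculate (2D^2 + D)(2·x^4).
8 x^{2} \left(x + 6\right)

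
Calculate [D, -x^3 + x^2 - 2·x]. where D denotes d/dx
- 3 x^{2} + 2 x - 2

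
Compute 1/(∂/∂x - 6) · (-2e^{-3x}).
\frac{2 e^{- 3 x}}{9}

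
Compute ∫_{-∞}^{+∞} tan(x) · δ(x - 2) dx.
\tan{\left(2 \right)}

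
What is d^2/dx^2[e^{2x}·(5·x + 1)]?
\left(20 x + 24\right) e^{2 x}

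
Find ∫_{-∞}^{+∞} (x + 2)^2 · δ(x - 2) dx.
16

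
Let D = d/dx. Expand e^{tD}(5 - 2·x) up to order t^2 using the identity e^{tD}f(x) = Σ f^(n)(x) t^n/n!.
- 2 t - 2 x + 5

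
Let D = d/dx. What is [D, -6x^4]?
- 24 x^{3}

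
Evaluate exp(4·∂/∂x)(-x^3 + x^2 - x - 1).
- x^{3} - 11 x^{2} - 41 x - 53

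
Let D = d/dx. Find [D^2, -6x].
-12D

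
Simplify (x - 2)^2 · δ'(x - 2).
0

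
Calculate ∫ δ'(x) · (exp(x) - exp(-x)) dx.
-2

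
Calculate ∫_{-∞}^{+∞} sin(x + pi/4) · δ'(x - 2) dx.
- \cos{\left(\frac{\pi}{4} + 2 \right)}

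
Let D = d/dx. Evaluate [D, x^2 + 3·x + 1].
2 x + 3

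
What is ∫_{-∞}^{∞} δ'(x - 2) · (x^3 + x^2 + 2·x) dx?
-18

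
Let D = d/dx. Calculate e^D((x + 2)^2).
x^{2} + 6 x + 9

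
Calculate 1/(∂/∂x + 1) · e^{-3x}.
- \frac{e^{- 3 x}}{2}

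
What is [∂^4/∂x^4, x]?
4\frac{d^{3}}{dx^{3}}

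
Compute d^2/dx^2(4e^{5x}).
100 e^{5 x}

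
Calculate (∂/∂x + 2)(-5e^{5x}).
- 35 e^{5 x}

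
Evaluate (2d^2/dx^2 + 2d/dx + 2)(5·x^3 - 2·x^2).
10 x^{3} + 26 x^{2} + 52 x - 8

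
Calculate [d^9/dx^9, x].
9\frac{d^{8}}{dx^{8}}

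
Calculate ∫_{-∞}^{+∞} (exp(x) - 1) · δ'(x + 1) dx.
- \frac{1}{e}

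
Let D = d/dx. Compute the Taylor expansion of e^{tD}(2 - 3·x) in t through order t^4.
- 3 t - 3 x + 2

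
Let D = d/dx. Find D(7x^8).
56 x^{7}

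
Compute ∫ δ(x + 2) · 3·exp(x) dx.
\frac{3}{e^{2}}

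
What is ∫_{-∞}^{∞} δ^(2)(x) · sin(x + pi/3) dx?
- \frac{\sqrt{3}}{2}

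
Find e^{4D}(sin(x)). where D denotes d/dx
\sin{\left(x + 4 \right)}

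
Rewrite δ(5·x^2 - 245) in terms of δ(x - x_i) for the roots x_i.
\frac{\delta(x - 7) + \delta(x + 7)}{70}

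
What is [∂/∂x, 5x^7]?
35 x^{6}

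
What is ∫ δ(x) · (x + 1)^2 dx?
1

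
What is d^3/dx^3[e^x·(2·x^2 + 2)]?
2 \left(x^{2} + 6 x + 7\right) e^{x}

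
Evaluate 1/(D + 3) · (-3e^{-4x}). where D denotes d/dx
3 e^{- 4 x}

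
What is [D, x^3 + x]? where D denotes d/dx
3 x^{2} + 1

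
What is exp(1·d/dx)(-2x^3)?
- 2 x^{3} - 6 x^{2} - 6 x - 2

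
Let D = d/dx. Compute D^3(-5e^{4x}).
- 320 e^{4 x}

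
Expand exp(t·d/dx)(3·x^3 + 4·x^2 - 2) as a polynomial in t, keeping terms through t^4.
3 t^{3} + t^{2} \left(9 x + 4\right) + t x \left(9 x + 8\right) + 3 x^{3} + 4 x^{2} - 2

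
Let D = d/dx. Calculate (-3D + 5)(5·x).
25 x - 15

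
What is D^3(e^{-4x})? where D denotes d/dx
- 64 e^{- 4 x}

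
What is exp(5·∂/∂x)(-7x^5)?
- 7 x^{5} - 175 x^{4} - 1750 x^{3} - 8750 x^{2} - 21875 x - 21875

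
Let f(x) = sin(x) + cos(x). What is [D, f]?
- \sin{\left(x \right)} + \cos{\left(x \right)}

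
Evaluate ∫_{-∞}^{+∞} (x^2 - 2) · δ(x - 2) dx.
2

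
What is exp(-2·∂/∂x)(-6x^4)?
- 6 x^{4} + 48 x^{3} - 144 x^{2} + 192 x - 96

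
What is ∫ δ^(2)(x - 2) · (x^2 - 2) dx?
2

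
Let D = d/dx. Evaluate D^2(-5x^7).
- 210 x^{5}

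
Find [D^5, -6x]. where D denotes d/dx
-30D^{4}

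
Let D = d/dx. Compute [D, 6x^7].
42 x^{6}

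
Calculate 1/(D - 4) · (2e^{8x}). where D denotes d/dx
\frac{e^{8 x}}{2}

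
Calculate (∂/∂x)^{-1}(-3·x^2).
- x^{3}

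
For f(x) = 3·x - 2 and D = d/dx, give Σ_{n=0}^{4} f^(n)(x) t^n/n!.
3 t + 3 x - 2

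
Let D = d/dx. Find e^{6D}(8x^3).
8 x^{3} + 144 x^{2} + 864 x + 1728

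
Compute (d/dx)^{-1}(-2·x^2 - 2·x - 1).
- \frac{2 x^{3}}{3} - x^{2} - x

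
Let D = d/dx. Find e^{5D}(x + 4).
x + 9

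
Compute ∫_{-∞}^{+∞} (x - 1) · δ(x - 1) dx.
0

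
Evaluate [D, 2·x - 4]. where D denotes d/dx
2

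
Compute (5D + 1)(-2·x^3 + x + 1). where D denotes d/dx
- 2 x^{3} - 30 x^{2} + x + 6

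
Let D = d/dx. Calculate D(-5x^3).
- 15 x^{2}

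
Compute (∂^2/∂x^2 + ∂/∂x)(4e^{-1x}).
0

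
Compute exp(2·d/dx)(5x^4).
5 x^{4} + 40 x^{3} + 120 x^{2} + 160 x + 80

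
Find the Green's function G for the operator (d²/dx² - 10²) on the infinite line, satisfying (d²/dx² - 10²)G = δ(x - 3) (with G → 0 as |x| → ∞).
-\frac{e^{-10|x - 3|}}{20}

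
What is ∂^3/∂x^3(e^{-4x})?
- 64 e^{- 4 x}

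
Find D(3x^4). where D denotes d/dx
12 x^{3}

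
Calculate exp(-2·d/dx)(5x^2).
5 x^{2} - 20 x + 20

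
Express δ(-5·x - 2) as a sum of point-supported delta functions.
\frac{\delta(x + 2/5)}{5}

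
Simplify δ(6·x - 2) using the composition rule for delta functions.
\frac{\delta(x - 1/3)}{6}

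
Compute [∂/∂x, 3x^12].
36 x^{11}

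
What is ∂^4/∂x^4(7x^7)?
5880 x^{3}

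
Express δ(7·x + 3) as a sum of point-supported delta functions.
\frac{\delta(x + 3/7)}{7}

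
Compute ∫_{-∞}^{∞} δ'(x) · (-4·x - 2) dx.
4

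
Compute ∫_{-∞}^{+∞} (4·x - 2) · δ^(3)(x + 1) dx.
0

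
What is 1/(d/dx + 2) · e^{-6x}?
- \frac{e^{- 6 x}}{4}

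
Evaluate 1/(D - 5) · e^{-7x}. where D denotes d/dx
- \frac{e^{- 7 x}}{12}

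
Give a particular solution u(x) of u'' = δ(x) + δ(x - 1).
\frac{|x|}{2} + \frac{|x - 1|}{2}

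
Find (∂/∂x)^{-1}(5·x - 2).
\frac{5 x^{2}}{2} - 2 x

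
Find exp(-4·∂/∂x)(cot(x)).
\cot{\left(x - 4 \right)}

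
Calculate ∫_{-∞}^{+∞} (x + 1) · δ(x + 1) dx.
0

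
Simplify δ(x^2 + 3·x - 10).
\frac{\delta(x + 5) + \delta(x - 2)}{7}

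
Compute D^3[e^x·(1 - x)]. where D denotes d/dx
\left(- x - 2\right) e^{x}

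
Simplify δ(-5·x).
\frac{\delta(x)}{5}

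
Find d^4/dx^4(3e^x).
3 e^{x}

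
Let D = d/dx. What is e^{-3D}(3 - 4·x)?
15 - 4 x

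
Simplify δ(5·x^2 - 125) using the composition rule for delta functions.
\frac{\delta(x - 5) + \delta(x + 5)}{50}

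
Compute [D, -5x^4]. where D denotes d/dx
- 20 x^{3}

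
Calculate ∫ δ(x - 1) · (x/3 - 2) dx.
- \frac{5}{3}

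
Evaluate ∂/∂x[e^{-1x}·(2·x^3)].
2 x^{2} \left(3 - x\right) e^{- x}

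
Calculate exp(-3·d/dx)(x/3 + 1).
\frac{x}{3}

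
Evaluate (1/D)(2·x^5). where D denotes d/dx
\frac{x^{6}}{3}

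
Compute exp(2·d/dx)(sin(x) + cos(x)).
\sqrt{2} \sin{\left(x + \frac{\pi}{4} + 2 \right)}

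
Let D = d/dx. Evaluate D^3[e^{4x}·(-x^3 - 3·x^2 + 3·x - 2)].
\left(- 64 x^{3} - 336 x^{2} - 168 x - 62\right) e^{4 x}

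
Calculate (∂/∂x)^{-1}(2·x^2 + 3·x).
\frac{2 x^{3}}{3} + \frac{3 x^{2}}{2}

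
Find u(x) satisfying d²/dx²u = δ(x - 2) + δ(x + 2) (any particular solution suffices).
\frac{|x - 2|}{2} + \frac{|x + 2|}{2}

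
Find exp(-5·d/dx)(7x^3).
7 x^{3} - 105 x^{2} + 525 x - 875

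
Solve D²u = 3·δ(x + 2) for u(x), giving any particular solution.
\frac{3|x + 2|}{2}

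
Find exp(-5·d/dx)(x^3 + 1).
x^{3} - 15 x^{2} + 75 x - 124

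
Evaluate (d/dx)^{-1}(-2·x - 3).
- x^{2} - 3 x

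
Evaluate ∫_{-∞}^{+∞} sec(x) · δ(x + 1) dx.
\sec{\left(1 \right)}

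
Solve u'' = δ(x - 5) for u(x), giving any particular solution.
\frac{|x - 5|}{2}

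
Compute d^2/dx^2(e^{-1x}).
e^{- x}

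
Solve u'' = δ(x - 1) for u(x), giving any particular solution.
\frac{|x - 1|}{2}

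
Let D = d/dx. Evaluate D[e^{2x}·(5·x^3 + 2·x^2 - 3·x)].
\left(10 x^{3} + 19 x^{2} - 2 x - 3\right) e^{2 x}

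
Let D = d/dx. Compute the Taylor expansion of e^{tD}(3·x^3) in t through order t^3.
3 t^{3} + 9 t^{2} x + 9 t x^{2} + 3 x^{3}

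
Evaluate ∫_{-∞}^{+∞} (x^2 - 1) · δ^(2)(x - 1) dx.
2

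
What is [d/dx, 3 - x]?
-1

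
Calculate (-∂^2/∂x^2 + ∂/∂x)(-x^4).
4 x^{2} \left(3 - x\right)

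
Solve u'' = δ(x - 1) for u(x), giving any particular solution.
\frac{|x - 1|}{2}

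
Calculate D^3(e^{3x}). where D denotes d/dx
27 e^{3 x}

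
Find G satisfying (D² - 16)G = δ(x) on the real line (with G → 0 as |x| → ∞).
-\frac{e^{-4|x|}}{8}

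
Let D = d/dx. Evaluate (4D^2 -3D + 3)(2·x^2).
6 x^{2} - 12 x + 16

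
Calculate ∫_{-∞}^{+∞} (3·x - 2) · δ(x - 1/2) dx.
- \frac{1}{2}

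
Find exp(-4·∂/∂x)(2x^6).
2 x^{6} - 48 x^{5} + 480 x^{4} - 2560 x^{3} + 7680 x^{2} - 12288 x + 8192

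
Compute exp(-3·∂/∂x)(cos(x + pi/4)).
\cos{\left(x - 3 + \frac{\pi}{4} \right)}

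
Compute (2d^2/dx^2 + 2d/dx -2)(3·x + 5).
- 6 x - 4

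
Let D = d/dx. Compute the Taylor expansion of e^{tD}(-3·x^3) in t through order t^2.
3 x \left(- 3 t^{2} - 3 t x - x^{2}\right)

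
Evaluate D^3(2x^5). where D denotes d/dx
120 x^{2}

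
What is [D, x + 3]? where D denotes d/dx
1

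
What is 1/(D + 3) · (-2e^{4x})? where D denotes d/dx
- \frac{2 e^{4 x}}{7}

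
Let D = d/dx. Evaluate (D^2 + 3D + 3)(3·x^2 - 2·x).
3 x \left(3 x + 4\right)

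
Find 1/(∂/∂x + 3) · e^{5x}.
\frac{e^{5 x}}{8}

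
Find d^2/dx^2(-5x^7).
- 210 x^{5}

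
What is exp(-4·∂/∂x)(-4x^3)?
- 4 x^{3} + 48 x^{2} - 192 x + 256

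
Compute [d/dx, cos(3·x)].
- 3 \sin{\left(3 x \right)}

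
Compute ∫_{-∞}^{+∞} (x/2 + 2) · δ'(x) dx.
- \frac{1}{2}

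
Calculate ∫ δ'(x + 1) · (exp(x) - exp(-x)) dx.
- 2 \cosh{\left(1 \right)}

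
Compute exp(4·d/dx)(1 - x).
- x - 3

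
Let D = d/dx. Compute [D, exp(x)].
e^{x}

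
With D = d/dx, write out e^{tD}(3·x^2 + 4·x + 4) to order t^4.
3 t^{2} + 2 t \left(3 x + 2\right) + 3 x^{2} + 4 x + 4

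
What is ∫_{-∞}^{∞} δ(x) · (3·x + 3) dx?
3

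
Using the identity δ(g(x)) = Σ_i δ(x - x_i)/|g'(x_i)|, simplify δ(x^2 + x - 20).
\frac{\delta(x + 5) + \delta(x - 4)}{9}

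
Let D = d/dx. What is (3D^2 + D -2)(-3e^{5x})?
- 234 e^{5 x}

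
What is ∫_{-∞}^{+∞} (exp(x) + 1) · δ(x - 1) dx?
1 + e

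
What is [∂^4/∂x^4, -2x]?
-8\frac{d^{3}}{dx^{3}}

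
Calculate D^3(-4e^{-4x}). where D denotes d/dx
256 e^{- 4 x}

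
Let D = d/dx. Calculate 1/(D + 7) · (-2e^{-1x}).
- \frac{e^{- x}}{3}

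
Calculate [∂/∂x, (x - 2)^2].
2 x - 4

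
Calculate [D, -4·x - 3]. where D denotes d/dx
-4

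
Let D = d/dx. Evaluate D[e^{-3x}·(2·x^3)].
6 x^{2} \left(1 - x\right) e^{- 3 x}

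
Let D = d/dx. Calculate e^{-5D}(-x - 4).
1 - x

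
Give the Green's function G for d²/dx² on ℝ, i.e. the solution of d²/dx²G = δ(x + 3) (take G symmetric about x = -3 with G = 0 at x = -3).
\frac{|x + 3|}{2}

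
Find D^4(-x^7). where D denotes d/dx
- 840 x^{3}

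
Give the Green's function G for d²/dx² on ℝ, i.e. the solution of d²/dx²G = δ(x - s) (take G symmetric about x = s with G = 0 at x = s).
\frac{|x - s|}{2}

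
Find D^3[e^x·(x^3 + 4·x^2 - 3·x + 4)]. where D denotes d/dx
\left(x^{3} + 13 x^{2} + 39 x + 25\right) e^{x}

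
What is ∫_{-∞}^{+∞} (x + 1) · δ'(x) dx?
-1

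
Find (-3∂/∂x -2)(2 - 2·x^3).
4 x^{3} + 18 x^{2} - 4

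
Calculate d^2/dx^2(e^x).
e^{x}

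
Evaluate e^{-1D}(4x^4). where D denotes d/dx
4 x^{4} - 16 x^{3} + 24 x^{2} - 16 x + 4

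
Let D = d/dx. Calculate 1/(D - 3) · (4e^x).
- 2 e^{x}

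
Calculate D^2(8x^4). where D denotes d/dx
96 x^{2}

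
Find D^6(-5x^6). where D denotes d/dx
-3600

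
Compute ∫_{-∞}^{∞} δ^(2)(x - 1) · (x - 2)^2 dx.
2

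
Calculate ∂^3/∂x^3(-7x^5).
- 420 x^{2}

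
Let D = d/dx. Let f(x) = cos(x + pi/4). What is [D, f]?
- \sin{\left(x + \frac{\pi}{4} \right)}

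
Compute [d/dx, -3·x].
-3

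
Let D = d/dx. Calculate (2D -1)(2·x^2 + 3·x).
- 2 x^{2} + 5 x + 6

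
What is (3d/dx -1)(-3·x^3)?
3 x^{2} \left(x - 9\right)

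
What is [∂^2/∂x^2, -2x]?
-4\frac{d}{dx}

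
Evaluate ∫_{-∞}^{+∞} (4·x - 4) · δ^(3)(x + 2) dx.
0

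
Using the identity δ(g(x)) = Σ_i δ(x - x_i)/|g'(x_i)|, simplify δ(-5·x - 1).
\frac{\delta(x + 1/5)}{5}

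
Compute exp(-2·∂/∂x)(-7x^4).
- 7 x^{4} + 56 x^{3} - 168 x^{2} + 224 x - 112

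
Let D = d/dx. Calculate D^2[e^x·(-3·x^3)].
- 3 x \left(x^{2} + 6 x + 6\right) e^{x}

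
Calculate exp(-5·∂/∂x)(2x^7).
2 x^{7} - 70 x^{6} + 1050 x^{5} - 8750 x^{4} + 43750 x^{3} - 131250 x^{2} + 218750 x - 156250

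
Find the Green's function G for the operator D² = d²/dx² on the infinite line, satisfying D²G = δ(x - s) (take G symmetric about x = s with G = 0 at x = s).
\frac{|x - s|}{2}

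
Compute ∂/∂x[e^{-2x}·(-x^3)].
x^{2} \left(2 x - 3\right) e^{- 2 x}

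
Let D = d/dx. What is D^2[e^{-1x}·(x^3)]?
x \left(x^{2} - 6 x + 6\right) e^{- x}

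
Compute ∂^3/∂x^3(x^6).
120 x^{3}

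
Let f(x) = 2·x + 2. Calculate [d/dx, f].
2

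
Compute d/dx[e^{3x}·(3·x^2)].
3 x \left(3 x + 2\right) e^{3 x}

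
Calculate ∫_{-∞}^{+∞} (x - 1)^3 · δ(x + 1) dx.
-8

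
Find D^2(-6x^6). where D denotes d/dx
- 180 x^{4}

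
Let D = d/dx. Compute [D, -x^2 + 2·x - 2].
2 - 2 x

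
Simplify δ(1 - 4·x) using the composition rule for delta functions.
\frac{\delta(x - 1/4)}{4}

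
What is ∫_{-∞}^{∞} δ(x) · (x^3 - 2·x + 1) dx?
1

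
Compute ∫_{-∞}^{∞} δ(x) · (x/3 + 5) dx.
5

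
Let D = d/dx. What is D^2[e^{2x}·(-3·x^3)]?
- 6 x \left(2 x^{2} + 6 x + 3\right) e^{2 x}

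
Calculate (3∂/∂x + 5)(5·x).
25 x + 15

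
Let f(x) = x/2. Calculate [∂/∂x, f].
\frac{1}{2}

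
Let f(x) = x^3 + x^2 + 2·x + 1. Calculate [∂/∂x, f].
3 x^{2} + 2 x + 2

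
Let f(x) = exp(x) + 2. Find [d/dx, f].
e^{x}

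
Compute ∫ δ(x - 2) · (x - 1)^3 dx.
1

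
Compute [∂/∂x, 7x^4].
28 x^{3}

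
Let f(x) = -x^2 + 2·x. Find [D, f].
2 - 2 x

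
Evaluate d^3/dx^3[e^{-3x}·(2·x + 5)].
27 \left(- 2 x - 3\right) e^{- 3 x}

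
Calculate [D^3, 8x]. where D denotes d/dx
24D^{2}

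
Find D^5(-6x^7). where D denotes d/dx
- 15120 x^{2}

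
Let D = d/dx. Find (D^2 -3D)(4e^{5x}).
40 e^{5 x}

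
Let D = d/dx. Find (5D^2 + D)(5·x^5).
25 x^{3} \left(x + 20\right)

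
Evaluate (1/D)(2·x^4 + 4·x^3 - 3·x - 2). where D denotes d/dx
\frac{2 x^{5}}{5} + x^{4} - \frac{3 x^{2}}{2} - 2 x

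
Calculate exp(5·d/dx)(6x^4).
6 x^{4} + 120 x^{3} + 900 x^{2} + 3000 x + 3750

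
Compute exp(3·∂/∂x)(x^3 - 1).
x^{3} + 9 x^{2} + 27 x + 26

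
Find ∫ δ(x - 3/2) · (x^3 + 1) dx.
\frac{35}{8}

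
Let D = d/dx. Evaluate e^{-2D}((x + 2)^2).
x^{2}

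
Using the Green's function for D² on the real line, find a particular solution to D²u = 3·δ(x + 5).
\frac{3|x + 5|}{2}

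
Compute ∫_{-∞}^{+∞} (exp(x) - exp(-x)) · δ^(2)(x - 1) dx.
2 \sinh{\left(1 \right)}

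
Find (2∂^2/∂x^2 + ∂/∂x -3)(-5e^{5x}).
- 260 e^{5 x}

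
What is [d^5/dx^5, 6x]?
30\frac{d^{4}}{dx^{4}}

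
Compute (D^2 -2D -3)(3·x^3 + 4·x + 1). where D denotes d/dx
- 9 x^{3} - 18 x^{2} + 6 x - 11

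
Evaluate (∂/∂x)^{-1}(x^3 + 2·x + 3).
\frac{x^{4}}{4} + x^{2} + 3 x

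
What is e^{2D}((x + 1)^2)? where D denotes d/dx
x^{2} + 6 x + 9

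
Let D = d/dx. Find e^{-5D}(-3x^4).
- 3 x^{4} + 60 x^{3} - 450 x^{2} + 1500 x - 1875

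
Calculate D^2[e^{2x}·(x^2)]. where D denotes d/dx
\left(4 x^{2} + 8 x + 2\right) e^{2 x}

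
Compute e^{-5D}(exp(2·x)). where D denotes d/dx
e^{2 x - 10}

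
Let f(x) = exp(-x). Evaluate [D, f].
- e^{- x}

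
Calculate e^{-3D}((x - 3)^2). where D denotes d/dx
x^{2} - 12 x + 36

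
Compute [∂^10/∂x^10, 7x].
70\frac{d^{9}}{dx^{9}}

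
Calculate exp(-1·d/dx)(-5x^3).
- 5 x^{3} + 15 x^{2} - 15 x + 5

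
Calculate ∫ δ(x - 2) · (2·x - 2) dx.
2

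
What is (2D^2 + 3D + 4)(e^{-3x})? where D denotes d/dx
13 e^{- 3 x}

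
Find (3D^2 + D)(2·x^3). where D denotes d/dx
6 x \left(x + 6\right)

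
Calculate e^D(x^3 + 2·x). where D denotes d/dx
x^{3} + 3 x^{2} + 5 x + 3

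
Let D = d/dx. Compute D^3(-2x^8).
- 672 x^{5}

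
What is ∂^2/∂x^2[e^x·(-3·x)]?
3 \left(- x - 2\right) e^{x}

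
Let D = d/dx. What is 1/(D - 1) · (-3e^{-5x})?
\frac{e^{- 5 x}}{2}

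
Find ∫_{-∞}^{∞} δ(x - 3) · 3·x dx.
9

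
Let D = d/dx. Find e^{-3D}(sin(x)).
\sin{\left(x - 3 \right)}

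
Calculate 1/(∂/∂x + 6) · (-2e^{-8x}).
e^{- 8 x}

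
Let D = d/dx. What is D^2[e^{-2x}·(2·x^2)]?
4 \left(2 x^{2} - 4 x + 1\right) e^{- 2 x}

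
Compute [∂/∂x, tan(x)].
\frac{1}{\cos^{2}{\left(x \right)}}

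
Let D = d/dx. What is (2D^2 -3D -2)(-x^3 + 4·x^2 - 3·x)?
2 x^{3} + x^{2} - 30 x + 25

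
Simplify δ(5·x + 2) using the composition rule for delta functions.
\frac{\delta(x + 2/5)}{5}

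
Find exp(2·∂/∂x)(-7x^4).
- 7 x^{4} - 56 x^{3} - 168 x^{2} - 224 x - 112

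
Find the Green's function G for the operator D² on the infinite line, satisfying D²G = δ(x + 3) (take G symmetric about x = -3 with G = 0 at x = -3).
\frac{|x + 3|}{2}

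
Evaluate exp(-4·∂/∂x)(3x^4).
3 x^{4} - 48 x^{3} + 288 x^{2} - 768 x + 768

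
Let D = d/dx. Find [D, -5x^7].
- 35 x^{6}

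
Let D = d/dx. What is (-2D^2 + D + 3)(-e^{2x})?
3 e^{2 x}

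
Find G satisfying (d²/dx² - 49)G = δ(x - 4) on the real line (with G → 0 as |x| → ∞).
-\frac{e^{-7|x - 4|}}{14}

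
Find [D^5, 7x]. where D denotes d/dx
35D^{4}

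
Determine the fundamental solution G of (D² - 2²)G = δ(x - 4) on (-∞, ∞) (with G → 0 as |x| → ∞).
-\frac{e^{-2|x - 4|}}{4}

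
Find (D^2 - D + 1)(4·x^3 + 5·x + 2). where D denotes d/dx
4 x^{3} - 12 x^{2} + 29 x - 3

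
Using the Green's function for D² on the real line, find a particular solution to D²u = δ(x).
\frac{|x|}{2}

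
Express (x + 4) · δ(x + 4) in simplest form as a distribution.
0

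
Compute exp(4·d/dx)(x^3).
x^{3} + 12 x^{2} + 48 x + 64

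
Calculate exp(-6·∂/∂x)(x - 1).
x - 7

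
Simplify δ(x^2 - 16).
\frac{\delta(x - 4) + \delta(x + 4)}{8}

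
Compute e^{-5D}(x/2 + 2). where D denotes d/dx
\frac{x}{2} - \frac{1}{2}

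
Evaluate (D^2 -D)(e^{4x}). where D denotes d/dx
12 e^{4 x}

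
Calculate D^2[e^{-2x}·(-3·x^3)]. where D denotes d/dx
6 x \left(- 2 x^{2} + 6 x - 3\right) e^{- 2 x}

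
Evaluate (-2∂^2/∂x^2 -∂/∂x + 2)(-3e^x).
3 e^{x}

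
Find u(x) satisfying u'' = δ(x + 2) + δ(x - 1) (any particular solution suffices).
\frac{|x + 2|}{2} + \frac{|x - 1|}{2}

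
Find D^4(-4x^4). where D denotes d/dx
-96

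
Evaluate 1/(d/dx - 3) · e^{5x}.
\frac{e^{5 x}}{2}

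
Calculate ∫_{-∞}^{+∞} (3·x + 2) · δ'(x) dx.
-3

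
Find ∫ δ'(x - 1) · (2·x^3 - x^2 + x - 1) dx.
-5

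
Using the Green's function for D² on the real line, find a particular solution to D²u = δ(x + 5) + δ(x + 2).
\frac{|x + 5|}{2} + \frac{|x + 2|}{2}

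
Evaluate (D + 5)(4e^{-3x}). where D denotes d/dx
8 e^{- 3 x}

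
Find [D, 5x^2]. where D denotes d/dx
10 x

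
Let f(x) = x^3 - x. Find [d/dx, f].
3 x^{2} - 1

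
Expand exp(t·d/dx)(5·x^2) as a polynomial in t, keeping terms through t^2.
5 t^{2} + 10 t x + 5 x^{2}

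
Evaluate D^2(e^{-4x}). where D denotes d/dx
16 e^{- 4 x}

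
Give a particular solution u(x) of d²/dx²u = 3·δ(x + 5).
\frac{3|x + 5|}{2}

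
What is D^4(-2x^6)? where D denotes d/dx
- 720 x^{2}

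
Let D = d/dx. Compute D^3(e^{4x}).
64 e^{4 x}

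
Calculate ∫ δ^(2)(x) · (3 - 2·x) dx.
0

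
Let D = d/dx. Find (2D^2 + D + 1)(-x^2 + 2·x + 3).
1 - x^{2}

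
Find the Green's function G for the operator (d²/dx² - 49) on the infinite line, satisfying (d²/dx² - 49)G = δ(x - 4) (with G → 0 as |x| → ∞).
-\frac{e^{-7|x - 4|}}{14}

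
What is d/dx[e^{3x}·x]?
\left(3 x + 1\right) e^{3 x}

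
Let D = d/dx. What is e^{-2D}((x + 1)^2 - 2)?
x^{2} - 2 x - 1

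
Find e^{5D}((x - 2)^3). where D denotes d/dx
x^{3} + 9 x^{2} + 27 x + 27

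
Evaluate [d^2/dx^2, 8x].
16\frac{d}{dx}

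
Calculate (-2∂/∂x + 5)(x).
5 x - 2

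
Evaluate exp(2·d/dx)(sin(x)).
\sin{\left(x + 2 \right)}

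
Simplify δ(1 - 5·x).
\frac{\delta(x - 1/5)}{5}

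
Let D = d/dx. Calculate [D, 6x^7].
42 x^{6}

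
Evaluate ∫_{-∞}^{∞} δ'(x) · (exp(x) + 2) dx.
-1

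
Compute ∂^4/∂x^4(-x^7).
- 840 x^{3}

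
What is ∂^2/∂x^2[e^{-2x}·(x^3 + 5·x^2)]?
2 \left(2 x^{3} + 4 x^{2} - 17 x + 5\right) e^{- 2 x}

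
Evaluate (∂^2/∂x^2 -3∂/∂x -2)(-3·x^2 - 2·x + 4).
6 x^{2} + 22 x - 8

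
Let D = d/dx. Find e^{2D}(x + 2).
x + 4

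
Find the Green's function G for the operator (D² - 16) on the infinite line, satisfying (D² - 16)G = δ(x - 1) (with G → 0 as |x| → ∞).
-\frac{e^{-4|x - 1|}}{8}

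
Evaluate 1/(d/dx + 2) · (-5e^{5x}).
- \frac{5 e^{5 x}}{7}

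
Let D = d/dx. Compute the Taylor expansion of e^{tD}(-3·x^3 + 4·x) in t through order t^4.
- 3 t^{3} - 9 t^{2} x - t \left(9 x^{2} - 4\right) - 3 x^{3} + 4 x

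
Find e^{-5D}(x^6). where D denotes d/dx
x^{6} - 30 x^{5} + 375 x^{4} - 2500 x^{3} + 9375 x^{2} - 18750 x + 15625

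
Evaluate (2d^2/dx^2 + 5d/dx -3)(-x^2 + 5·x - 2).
3 x^{2} - 25 x + 27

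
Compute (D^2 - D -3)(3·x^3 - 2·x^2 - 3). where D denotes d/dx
- 9 x^{3} - 3 x^{2} + 22 x + 5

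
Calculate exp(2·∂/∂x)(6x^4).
6 x^{4} + 48 x^{3} + 144 x^{2} + 192 x + 96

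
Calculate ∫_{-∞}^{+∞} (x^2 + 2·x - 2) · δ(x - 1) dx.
1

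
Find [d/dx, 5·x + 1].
5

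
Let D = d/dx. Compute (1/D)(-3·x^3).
- \frac{3 x^{4}}{4}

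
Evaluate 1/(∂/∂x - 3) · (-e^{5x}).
- \frac{e^{5 x}}{2}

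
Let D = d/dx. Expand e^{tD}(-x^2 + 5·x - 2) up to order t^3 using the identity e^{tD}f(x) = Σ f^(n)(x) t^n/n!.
- t^{2} - t \left(2 x - 5\right) - x^{2} + 5 x - 2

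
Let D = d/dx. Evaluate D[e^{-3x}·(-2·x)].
2 \left(3 x - 1\right) e^{- 3 x}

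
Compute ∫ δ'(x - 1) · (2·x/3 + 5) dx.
- \frac{2}{3}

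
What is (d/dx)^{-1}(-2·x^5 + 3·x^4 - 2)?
- \frac{x^{6}}{3} + \frac{3 x^{5}}{5} - 2 x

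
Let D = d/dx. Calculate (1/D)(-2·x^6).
- \frac{2 x^{7}}{7}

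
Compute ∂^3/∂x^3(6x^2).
0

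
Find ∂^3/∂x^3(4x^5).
240 x^{2}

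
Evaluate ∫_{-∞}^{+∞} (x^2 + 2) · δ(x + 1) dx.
3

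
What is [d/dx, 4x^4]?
16 x^{3}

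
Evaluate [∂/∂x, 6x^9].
54 x^{8}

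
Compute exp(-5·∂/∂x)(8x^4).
8 x^{4} - 160 x^{3} + 1200 x^{2} - 4000 x + 5000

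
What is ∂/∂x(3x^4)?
12 x^{3}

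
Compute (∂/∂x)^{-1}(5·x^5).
\frac{5 x^{6}}{6}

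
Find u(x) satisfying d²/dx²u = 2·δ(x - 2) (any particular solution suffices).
|x - 2|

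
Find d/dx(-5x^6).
- 30 x^{5}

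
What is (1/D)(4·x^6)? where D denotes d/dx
\frac{4 x^{7}}{7}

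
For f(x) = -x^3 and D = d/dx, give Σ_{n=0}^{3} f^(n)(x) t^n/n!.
- t^{3} - 3 t^{2} x - 3 t x^{2} - x^{3}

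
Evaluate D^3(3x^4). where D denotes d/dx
72 x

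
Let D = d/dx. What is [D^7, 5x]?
35D^{6}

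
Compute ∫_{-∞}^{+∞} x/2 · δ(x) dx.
0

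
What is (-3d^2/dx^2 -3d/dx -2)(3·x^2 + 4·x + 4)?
- 6 x^{2} - 26 x - 38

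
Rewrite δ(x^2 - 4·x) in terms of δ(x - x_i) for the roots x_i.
\frac{\delta(x - 4) + \delta(x)}{4}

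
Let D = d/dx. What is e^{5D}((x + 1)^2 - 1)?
x^{2} + 12 x + 35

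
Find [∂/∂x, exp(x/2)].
\frac{e^{\frac{x}{2}}}{2}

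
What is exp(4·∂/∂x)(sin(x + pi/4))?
\sin{\left(x + \frac{\pi}{4} + 4 \right)}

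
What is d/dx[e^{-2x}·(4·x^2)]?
8 x \left(1 - x\right) e^{- 2 x}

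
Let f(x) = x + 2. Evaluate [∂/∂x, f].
1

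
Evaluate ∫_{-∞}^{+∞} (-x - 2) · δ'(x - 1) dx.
1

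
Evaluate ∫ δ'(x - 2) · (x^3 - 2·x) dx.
-10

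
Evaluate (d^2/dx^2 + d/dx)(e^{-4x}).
12 e^{- 4 x}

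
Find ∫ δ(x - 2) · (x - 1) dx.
1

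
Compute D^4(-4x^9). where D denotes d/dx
- 12096 x^{5}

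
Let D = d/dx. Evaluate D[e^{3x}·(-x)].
\left(- 3 x - 1\right) e^{3 x}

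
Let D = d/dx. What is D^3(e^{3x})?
27 e^{3 x}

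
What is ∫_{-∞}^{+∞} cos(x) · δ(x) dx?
1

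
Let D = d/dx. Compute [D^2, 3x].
6D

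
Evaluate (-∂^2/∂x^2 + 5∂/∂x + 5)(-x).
- 5 x - 5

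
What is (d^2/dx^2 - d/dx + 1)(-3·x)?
3 - 3 x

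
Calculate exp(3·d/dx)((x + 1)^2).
x^{2} + 8 x + 16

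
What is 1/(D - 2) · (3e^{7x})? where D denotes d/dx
\frac{3 e^{7 x}}{5}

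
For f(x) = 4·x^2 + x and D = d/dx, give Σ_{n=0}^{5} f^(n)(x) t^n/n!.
4 t^{2} + t \left(8 x + 1\right) + 4 x^{2} + x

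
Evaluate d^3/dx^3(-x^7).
- 210 x^{4}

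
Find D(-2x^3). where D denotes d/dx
- 6 x^{2}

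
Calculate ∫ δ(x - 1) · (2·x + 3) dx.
5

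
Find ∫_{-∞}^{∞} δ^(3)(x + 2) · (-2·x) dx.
0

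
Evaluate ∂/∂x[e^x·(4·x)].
4 \left(x + 1\right) e^{x}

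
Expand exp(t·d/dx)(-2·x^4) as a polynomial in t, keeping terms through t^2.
2 x^{2} \left(- 6 t^{2} - 4 t x - x^{2}\right)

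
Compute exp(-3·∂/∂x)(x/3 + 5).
\frac{x}{3} + 4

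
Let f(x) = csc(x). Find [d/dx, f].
- \cot{\left(x \right)} \csc{\left(x \right)}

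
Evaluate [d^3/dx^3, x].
3\frac{d^{2}}{dx^{2}}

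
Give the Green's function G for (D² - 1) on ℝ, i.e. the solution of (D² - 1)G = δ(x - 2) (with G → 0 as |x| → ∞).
-\frac{e^{-|x - 2|}}{2}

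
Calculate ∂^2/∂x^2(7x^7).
294 x^{5}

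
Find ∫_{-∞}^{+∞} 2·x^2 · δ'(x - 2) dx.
-8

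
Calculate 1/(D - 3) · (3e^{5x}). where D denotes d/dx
\frac{3 e^{5 x}}{2}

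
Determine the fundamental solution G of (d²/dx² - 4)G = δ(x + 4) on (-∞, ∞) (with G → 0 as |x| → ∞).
-\frac{e^{-2|x + 4|}}{4}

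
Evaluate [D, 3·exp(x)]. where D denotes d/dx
3 e^{x}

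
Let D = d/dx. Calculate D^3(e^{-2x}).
- 8 e^{- 2 x}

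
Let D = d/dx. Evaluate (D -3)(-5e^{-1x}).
20 e^{- x}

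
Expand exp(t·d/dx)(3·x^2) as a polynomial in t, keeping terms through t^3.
3 t^{2} + 6 t x + 3 x^{2}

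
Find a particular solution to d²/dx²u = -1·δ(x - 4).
-\frac{|x - 4|}{2}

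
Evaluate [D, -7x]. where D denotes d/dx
-7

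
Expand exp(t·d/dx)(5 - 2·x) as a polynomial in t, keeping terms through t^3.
- 2 t - 2 x + 5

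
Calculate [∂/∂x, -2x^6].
- 12 x^{5}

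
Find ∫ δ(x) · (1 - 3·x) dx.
1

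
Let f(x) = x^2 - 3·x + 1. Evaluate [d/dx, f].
2 x - 3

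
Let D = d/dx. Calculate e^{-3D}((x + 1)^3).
x^{3} - 6 x^{2} + 12 x - 8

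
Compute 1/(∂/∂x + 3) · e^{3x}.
\frac{e^{3 x}}{6}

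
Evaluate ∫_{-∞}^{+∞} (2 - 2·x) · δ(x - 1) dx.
0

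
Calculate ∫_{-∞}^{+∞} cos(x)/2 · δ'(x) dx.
0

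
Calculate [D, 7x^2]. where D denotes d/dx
14 x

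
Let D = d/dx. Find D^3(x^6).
120 x^{3}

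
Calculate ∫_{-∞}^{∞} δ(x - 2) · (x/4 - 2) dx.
- \frac{3}{2}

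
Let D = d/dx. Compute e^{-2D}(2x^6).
2 x^{6} - 24 x^{5} + 120 x^{4} - 320 x^{3} + 480 x^{2} - 384 x + 128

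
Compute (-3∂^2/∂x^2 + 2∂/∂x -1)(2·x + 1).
3 - 2 x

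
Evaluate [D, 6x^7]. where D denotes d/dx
42 x^{6}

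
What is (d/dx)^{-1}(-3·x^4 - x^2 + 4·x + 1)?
- \frac{3 x^{5}}{5} - \frac{x^{3}}{3} + 2 x^{2} + x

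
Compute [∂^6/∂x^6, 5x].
30\frac{d^{5}}{dx^{5}}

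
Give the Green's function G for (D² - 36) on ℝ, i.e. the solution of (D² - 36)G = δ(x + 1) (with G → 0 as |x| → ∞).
-\frac{e^{-6|x + 1|}}{12}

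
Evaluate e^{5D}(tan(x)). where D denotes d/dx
\tan{\left(x + 5 \right)}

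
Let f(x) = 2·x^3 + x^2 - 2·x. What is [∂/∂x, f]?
6 x^{2} + 2 x - 2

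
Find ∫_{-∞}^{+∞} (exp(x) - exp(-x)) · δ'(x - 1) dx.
- 2 \cosh{\left(1 \right)}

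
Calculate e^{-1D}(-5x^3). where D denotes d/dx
- 5 x^{3} + 15 x^{2} - 15 x + 5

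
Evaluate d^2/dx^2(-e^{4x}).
- 16 e^{4 x}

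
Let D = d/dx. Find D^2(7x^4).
84 x^{2}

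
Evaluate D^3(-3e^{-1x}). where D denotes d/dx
3 e^{- x}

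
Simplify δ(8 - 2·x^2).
\frac{\delta(x - 2) + \delta(x + 2)}{8}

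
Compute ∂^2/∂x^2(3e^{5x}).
75 e^{5 x}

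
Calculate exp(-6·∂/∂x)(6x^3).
6 x^{3} - 108 x^{2} + 648 x - 1296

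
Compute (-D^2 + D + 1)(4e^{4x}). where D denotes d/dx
- 44 e^{4 x}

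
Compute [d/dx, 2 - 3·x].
-3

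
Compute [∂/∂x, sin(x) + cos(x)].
- \sin{\left(x \right)} + \cos{\left(x \right)}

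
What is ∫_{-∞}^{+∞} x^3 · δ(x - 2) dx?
8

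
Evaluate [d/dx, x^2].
2 x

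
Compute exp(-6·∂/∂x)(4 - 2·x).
16 - 2 x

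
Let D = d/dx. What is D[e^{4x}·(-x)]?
\left(- 4 x - 1\right) e^{4 x}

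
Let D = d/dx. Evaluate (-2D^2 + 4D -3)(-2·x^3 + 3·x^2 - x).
6 x^{3} - 33 x^{2} + 51 x - 16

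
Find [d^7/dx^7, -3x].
-21\frac{d^{6}}{dx^{6}}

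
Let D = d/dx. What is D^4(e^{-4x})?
256 e^{- 4 x}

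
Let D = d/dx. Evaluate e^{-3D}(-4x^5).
- 4 x^{5} + 60 x^{4} - 360 x^{3} + 1080 x^{2} - 1620 x + 972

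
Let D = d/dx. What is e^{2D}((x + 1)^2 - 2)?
x^{2} + 6 x + 7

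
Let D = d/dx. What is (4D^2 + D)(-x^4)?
4 x^{2} \left(- x - 12\right)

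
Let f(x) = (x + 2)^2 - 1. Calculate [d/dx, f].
2 x + 4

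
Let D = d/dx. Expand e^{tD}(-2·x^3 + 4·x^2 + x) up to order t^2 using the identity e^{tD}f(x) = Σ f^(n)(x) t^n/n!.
t^{2} \left(4 - 6 x\right) + t \left(- 6 x^{2} + 8 x + 1\right) - 2 x^{3} + 4 x^{2} + x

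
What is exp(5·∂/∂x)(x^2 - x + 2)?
x^{2} + 9 x + 22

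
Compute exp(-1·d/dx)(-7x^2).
- 7 x^{2} + 14 x - 7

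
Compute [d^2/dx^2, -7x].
-14\frac{d}{dx}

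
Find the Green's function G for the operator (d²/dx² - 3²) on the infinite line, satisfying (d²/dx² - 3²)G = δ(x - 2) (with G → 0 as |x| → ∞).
-\frac{e^{-3|x - 2|}}{6}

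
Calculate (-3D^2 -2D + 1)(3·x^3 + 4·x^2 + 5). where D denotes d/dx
3 x^{3} - 14 x^{2} - 70 x - 19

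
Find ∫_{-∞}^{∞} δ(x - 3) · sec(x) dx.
\sec{\left(3 \right)}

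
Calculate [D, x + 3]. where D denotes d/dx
1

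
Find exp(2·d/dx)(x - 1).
x + 1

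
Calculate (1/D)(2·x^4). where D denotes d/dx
\frac{2 x^{5}}{5}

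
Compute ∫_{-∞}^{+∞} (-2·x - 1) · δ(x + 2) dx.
3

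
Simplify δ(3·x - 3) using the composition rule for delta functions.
\frac{\delta(x - 1)}{3}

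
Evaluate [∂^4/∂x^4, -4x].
-16\frac{d^{3}}{dx^{3}}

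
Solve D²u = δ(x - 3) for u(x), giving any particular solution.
\frac{|x - 3|}{2}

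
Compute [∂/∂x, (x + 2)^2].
2 x + 4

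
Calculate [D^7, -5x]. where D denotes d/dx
-35D^{6}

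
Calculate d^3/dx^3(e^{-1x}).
- e^{- x}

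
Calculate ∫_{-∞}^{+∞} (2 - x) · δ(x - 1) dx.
1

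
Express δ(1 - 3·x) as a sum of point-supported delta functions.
\frac{\delta(x - 1/3)}{3}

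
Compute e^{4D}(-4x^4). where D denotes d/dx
- 4 x^{4} - 64 x^{3} - 384 x^{2} - 1024 x - 1024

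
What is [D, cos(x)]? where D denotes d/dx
- \sin{\left(x \right)}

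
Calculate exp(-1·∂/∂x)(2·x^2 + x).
2 x^{2} - 3 x + 1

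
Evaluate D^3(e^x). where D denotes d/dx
e^{x}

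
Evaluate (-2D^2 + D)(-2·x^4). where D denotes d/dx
8 x^{2} \left(6 - x\right)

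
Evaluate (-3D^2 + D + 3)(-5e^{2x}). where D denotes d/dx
35 e^{2 x}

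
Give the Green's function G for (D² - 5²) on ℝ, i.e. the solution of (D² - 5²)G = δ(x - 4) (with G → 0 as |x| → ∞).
-\frac{e^{-5|x - 4|}}{10}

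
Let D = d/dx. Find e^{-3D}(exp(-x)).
e^{3 - x}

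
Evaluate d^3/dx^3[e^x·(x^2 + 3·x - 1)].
\left(x^{2} + 9 x + 14\right) e^{x}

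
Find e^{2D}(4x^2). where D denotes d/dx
4 x^{2} + 16 x + 16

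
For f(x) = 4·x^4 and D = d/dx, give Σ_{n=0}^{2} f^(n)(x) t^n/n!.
4 x^{2} \left(6 t^{2} + 4 t x + x^{2}\right)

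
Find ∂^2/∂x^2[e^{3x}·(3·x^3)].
9 x \left(3 x^{2} + 6 x + 2\right) e^{3 x}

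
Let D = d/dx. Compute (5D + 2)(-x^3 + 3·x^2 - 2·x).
- 2 x^{3} - 9 x^{2} + 26 x - 10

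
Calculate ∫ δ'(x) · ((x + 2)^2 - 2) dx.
-4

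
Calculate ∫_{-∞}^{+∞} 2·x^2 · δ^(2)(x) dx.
4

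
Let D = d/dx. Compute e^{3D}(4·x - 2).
4 x + 10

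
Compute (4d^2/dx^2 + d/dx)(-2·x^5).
10 x^{3} \left(- x - 16\right)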